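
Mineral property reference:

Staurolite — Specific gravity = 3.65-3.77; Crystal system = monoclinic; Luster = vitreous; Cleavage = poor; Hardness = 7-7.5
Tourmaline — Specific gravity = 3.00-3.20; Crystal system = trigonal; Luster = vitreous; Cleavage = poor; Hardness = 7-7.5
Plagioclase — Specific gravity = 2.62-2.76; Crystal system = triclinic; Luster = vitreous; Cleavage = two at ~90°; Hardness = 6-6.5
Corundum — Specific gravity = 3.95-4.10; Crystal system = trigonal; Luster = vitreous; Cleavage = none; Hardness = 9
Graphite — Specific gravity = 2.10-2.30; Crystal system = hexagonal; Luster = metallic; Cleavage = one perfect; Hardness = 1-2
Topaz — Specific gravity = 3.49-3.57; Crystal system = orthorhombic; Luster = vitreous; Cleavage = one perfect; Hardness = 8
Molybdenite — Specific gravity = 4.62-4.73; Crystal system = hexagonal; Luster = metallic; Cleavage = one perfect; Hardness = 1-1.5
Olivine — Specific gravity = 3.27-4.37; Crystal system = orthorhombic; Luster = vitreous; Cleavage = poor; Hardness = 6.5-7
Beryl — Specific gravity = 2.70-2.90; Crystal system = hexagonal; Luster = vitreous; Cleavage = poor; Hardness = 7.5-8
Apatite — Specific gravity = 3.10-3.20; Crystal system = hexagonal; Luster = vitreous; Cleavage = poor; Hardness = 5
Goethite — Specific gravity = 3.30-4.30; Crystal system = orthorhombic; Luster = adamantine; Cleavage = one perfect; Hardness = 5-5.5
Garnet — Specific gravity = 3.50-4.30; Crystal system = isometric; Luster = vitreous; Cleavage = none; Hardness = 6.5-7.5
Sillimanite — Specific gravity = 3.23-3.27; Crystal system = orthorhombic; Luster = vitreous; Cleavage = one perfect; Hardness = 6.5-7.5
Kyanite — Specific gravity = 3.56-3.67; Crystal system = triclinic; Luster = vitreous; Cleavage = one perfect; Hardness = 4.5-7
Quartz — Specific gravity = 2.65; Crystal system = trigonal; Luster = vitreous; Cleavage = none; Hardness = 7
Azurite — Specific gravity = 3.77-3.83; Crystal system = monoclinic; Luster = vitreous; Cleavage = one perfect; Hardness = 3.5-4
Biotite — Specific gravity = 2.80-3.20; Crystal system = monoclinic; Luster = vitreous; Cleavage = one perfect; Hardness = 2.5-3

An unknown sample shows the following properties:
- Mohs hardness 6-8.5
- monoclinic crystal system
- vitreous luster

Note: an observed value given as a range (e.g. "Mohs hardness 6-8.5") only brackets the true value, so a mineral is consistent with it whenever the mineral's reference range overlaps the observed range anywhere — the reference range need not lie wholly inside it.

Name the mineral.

Staurolite

Mohs hardness 6-8.5: only Staurolite, Tourmaline, Plagioclase, Topaz, Olivine, Beryl, Garnet, Sillimanite, Kyanite, Quartz remain.
Monoclinic crystal system: leaves Staurolite.
Vitreous luster: no further eliminations.
Only Staurolite satisfies all observations.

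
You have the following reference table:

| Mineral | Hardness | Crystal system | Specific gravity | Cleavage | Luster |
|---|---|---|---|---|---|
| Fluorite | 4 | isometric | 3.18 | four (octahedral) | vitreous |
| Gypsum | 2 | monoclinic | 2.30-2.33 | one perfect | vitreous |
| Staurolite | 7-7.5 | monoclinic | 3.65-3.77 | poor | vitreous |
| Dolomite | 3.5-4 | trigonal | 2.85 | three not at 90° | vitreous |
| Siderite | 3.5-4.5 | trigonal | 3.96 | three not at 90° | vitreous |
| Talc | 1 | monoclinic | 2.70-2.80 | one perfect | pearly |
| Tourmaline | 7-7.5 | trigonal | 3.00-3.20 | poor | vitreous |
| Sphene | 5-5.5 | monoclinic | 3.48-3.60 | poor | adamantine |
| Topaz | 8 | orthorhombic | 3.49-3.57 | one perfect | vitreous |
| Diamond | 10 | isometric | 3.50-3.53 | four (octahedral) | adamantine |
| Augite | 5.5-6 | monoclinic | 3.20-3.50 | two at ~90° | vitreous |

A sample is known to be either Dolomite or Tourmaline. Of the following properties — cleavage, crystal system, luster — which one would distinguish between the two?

Cleavage: Dolomite three not at 90°, Tourmaline poor — distinct.
Crystal system: both trigonal — no difference.
Luster: both vitreous — no difference.
Of the listed properties, cleavage is the one that separates them.

cleavage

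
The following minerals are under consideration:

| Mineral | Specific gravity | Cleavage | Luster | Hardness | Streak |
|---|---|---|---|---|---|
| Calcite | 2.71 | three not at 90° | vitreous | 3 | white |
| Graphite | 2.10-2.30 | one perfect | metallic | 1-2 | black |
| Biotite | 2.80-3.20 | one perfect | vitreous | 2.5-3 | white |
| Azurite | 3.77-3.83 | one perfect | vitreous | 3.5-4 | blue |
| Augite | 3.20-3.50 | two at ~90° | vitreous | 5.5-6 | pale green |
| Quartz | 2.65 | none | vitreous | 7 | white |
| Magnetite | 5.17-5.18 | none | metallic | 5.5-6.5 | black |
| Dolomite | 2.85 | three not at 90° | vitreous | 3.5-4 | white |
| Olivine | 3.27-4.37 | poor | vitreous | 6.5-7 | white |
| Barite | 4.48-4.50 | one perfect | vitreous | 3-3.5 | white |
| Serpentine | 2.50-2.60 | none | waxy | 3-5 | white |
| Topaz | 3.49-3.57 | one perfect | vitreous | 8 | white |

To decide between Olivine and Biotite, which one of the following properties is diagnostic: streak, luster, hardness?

Streak: both white — same for both.
Luster: both vitreous — same for both.
Hardness: Olivine 6.5-7, Biotite 2.5-3 — distinct.
Hardness is the diagnostic property here.

hardness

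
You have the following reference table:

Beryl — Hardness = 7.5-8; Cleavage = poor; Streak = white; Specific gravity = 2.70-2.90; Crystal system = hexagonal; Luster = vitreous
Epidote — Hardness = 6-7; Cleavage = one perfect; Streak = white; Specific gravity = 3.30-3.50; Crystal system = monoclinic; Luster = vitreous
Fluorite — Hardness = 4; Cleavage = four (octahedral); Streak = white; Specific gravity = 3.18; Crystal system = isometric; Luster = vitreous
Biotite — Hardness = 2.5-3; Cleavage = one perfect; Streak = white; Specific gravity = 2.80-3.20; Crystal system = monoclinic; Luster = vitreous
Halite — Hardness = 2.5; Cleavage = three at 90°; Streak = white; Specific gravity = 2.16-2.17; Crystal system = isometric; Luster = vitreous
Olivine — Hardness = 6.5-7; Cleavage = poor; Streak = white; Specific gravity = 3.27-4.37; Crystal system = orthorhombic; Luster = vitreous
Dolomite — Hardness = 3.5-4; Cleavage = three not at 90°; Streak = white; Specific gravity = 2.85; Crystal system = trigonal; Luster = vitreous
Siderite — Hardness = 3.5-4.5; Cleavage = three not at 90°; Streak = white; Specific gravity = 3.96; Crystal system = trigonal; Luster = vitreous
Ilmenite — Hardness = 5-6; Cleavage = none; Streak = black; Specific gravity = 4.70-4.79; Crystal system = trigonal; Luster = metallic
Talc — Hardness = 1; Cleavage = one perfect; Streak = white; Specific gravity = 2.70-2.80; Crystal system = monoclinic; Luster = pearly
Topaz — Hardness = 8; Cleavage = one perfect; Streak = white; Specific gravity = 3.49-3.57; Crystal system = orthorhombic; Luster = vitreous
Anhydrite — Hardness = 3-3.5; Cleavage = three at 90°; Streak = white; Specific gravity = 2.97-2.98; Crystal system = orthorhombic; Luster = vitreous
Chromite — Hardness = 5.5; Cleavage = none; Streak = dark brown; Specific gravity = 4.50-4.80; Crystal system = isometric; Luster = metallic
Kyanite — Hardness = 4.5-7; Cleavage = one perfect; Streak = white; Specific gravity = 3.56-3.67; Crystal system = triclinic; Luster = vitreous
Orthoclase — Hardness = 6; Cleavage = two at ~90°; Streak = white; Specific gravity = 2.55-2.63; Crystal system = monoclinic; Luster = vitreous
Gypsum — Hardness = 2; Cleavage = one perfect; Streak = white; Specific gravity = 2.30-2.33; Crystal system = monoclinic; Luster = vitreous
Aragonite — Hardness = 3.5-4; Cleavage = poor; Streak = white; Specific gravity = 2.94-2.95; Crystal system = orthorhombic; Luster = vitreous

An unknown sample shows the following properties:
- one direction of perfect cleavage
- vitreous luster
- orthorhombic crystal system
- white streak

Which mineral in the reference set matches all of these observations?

Topaz

One direction of perfect cleavage: Epidote, Biotite, Talc, Topaz, Kyanite, Gypsum remain.
Vitreous luster excludes Talc.
Orthorhombic crystal system: narrows the field to Topaz.
White streak: no further eliminations.
Topaz is the sole remaining match.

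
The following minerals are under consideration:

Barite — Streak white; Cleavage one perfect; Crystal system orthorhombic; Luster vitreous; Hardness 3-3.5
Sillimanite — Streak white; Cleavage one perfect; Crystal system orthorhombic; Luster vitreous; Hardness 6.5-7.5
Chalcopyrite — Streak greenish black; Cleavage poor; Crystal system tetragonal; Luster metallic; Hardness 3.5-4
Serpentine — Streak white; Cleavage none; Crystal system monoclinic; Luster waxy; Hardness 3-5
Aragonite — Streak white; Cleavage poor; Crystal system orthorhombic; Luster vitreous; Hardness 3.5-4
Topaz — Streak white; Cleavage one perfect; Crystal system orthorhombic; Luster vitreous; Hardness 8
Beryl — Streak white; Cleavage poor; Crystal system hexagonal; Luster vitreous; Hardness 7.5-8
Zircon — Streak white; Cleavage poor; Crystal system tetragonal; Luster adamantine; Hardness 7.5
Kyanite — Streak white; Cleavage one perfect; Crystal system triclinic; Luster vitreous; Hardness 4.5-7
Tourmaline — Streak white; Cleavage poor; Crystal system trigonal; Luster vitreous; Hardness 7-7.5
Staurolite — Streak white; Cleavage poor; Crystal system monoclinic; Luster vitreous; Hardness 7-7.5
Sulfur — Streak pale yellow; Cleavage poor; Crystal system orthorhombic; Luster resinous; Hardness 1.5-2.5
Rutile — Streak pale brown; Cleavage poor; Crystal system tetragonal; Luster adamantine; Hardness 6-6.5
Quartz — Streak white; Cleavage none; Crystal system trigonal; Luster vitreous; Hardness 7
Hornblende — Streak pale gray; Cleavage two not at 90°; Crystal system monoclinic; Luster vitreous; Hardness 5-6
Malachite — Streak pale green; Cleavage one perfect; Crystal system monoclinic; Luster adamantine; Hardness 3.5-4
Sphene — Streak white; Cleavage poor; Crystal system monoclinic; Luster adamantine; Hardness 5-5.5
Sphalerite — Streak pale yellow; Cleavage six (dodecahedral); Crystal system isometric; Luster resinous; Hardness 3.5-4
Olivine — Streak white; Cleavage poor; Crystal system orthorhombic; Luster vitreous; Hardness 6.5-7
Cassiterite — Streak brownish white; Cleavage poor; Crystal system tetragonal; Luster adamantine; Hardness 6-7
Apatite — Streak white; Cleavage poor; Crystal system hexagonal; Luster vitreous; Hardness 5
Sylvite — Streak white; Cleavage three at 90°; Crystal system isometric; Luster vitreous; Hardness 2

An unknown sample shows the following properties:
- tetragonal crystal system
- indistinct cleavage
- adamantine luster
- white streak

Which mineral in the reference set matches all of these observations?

Tetragonal crystal system: narrows the field to Chalcopyrite, Zircon, Rutile, Cassiterite.
Indistinct cleavage: consistent with all remaining minerals.
Adamantine luster rules out Chalcopyrite.
White streak: Zircon remains.
The only mineral consistent with every observation is Zircon.

Zircon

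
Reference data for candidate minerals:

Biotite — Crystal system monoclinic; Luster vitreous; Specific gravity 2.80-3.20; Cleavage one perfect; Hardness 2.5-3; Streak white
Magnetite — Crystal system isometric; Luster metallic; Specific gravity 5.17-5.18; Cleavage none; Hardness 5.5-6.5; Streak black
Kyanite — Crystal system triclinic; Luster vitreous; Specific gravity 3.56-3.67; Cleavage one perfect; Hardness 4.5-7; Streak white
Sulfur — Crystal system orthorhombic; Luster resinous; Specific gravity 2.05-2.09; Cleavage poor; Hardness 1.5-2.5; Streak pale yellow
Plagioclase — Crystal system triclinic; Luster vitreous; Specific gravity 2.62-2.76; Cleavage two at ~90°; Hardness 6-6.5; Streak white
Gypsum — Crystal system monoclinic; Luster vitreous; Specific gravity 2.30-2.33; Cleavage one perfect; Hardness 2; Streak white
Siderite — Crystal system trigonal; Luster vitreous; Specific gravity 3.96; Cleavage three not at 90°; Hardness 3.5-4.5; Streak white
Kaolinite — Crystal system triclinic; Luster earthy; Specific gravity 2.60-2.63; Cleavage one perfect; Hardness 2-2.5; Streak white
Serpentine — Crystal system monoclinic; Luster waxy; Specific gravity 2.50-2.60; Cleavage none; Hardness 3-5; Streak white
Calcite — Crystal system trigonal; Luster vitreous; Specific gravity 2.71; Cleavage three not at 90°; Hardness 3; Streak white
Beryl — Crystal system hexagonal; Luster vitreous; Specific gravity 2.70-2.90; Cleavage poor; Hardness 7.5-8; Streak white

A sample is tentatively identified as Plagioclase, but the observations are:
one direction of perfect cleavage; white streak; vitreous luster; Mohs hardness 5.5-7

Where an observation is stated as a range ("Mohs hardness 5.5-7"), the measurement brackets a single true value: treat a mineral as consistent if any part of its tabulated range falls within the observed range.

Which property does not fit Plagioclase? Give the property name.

One direction of perfect cleavage: Plagioclase has cleavage two at ~90° — outside the reference range.
White streak: Plagioclase has white streak — agrees.
Vitreous luster: Plagioclase has vitreous luster — agrees.
Mohs hardness 5.5-7: Plagioclase has hardness 6-6.5 — agrees.
Only the cleavage is inconsistent.

cleavage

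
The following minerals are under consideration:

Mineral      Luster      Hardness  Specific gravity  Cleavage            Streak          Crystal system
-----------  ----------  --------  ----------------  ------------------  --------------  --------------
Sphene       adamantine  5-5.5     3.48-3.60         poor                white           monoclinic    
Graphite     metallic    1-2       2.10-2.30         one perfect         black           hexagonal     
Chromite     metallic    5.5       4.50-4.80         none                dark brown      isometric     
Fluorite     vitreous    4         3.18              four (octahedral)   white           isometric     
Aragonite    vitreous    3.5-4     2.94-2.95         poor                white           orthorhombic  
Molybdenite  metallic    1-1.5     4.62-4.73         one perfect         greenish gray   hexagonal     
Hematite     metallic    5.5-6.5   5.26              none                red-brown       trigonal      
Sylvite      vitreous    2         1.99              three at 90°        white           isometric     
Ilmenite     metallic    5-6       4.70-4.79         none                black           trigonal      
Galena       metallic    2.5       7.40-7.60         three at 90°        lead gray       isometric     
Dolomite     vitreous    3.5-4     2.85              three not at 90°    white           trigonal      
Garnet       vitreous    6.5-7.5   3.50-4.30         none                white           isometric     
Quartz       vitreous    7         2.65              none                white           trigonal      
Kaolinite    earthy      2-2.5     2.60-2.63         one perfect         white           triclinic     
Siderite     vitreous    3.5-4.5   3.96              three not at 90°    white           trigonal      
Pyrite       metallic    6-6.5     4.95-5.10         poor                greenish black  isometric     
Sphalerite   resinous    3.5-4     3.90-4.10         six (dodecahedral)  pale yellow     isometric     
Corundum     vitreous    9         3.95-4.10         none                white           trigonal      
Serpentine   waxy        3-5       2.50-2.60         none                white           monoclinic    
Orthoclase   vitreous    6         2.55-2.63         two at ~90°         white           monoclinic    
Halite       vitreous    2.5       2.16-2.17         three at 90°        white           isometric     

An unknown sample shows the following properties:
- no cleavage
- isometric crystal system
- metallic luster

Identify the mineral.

Chromite

No cleavage: narrows the field to Chromite, Hematite, Ilmenite, Garnet, Quartz, Corundum, Serpentine.
Isometric crystal system: narrows the field to Chromite, Garnet.
Metallic luster excludes Garnet.
The only mineral consistent with every observation is Chromite.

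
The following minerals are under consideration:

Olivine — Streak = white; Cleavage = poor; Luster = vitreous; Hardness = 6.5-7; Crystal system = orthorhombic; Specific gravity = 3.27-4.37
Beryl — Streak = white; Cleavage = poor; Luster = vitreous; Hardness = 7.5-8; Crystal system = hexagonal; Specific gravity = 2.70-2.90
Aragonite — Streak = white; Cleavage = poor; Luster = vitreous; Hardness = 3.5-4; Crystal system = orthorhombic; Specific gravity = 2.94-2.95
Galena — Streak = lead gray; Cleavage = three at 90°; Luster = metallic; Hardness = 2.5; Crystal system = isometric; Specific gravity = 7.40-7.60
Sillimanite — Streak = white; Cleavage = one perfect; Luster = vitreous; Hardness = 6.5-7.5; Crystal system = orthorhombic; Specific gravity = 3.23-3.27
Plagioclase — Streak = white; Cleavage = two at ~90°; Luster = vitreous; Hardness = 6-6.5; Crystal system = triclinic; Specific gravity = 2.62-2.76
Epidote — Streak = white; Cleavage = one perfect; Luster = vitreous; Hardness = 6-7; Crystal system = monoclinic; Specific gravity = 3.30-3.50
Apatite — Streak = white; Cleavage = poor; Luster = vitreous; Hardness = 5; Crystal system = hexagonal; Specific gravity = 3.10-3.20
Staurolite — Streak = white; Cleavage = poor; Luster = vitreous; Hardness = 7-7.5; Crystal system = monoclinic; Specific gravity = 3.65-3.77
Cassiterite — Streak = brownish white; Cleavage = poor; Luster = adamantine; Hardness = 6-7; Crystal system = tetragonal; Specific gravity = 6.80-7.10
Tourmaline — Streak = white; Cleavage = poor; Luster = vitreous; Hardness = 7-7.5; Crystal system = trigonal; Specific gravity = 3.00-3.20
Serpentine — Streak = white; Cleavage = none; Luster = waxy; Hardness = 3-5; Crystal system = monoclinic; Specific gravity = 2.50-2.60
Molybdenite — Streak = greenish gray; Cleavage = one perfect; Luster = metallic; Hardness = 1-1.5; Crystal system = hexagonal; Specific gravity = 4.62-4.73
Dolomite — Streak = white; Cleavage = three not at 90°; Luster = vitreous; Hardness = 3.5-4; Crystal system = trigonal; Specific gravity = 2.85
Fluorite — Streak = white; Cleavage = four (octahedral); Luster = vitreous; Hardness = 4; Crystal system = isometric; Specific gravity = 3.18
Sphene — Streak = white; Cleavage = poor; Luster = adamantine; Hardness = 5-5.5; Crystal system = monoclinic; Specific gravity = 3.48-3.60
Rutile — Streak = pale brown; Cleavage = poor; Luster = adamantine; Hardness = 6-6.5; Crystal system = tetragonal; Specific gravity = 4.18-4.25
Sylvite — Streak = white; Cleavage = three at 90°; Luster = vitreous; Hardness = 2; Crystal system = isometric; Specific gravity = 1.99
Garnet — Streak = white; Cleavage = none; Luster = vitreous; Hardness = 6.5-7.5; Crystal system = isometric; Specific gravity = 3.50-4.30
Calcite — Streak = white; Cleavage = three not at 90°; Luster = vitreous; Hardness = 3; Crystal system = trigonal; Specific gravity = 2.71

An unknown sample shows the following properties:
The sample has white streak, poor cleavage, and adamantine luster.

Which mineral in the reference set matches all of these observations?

White streak excludes Galena, Cassiterite, Molybdenite, Rutile.
Poor cleavage: only Olivine, Beryl, Aragonite, Apatite, Staurolite, Tourmaline, Sphene remain.
Adamantine luster: only Sphene remains.
Sphene is the sole remaining match.

Sphene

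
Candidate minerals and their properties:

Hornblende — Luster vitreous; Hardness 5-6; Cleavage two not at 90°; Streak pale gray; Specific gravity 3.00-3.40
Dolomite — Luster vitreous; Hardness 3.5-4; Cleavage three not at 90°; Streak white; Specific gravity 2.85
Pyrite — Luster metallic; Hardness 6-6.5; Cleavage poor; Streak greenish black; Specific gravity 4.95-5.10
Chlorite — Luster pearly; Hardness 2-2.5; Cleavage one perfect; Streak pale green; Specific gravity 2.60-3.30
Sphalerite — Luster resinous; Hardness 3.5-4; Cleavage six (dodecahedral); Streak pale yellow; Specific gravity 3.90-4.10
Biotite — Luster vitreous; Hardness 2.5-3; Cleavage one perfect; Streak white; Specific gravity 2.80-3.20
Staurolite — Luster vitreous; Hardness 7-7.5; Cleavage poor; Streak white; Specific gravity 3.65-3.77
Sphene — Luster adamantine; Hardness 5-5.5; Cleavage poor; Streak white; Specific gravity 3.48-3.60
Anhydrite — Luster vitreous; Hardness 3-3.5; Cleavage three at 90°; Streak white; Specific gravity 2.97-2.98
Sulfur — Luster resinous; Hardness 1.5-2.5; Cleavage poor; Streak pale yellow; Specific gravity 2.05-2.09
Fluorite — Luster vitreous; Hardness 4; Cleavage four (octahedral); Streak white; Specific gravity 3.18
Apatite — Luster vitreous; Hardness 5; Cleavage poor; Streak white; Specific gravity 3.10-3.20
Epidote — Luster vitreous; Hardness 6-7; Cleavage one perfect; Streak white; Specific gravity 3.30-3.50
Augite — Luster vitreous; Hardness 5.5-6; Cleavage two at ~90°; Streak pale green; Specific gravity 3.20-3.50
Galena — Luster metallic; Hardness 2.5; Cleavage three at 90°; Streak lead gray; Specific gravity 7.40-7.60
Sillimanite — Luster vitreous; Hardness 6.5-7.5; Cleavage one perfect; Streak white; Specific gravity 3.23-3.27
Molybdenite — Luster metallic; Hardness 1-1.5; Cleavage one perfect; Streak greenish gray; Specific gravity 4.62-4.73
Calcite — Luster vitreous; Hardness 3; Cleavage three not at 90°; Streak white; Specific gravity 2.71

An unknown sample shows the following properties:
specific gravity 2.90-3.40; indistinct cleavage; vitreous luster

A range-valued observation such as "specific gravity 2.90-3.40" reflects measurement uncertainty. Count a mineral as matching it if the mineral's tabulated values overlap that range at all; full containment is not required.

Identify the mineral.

Apatite

Specific gravity 2.90-3.40 — narrows the field to Hornblende, Chlorite, Biotite, Anhydrite, Fluorite, Apatite, Epidote, Augite, Sillimanite.
Indistinct cleavage — leaves Apatite.
Vitreous luster — all remaining candidates fit.
Only Apatite satisfies all observations.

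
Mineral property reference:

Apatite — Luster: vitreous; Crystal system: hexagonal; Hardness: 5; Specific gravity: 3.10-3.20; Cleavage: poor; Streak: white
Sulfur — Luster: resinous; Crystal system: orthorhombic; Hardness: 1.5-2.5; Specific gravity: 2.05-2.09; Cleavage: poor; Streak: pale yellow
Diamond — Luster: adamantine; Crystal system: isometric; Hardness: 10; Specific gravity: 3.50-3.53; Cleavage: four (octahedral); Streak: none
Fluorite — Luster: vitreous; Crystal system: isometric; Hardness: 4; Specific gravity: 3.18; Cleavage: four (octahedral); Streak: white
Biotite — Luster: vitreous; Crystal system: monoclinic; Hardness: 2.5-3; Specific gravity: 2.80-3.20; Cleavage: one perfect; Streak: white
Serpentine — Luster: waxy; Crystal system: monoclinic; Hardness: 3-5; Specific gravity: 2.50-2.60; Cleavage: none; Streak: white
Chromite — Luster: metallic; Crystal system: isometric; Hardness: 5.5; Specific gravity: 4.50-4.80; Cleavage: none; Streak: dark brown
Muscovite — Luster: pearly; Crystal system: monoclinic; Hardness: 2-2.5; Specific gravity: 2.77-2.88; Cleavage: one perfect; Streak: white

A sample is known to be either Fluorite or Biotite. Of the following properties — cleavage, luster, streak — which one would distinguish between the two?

cleavage

Cleavage: Fluorite four (octahedral), Biotite one perfect — these differ.
Luster: both vitreous — identical.
Streak: both white — identical.
Of the listed properties, cleavage is the one that separates them.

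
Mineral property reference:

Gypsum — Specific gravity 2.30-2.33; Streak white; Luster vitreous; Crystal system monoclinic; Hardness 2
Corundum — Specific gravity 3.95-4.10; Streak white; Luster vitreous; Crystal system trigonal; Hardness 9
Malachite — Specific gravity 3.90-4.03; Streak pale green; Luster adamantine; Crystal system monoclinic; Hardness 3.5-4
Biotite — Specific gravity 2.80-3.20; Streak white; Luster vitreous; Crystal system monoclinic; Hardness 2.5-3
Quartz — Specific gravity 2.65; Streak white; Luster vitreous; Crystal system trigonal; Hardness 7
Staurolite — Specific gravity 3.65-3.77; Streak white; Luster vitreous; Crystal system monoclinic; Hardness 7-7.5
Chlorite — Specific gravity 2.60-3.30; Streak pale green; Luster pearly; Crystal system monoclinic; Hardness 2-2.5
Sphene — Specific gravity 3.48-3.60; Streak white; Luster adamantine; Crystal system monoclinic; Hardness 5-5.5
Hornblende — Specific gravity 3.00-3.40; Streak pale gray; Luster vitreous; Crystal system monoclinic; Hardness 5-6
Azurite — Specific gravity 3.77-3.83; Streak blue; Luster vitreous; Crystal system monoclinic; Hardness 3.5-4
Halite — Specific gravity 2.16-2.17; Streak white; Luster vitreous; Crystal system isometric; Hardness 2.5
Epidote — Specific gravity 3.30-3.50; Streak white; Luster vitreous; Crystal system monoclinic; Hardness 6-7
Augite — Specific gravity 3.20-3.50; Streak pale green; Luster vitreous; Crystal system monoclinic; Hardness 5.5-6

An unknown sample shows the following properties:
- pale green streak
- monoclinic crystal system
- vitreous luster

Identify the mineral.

Augite

Pale green streak — narrows the field to Malachite, Chlorite, Augite.
Monoclinic crystal system — every remaining candidate is consistent.
Vitreous luster — leaves Augite.
Augite is the sole remaining match.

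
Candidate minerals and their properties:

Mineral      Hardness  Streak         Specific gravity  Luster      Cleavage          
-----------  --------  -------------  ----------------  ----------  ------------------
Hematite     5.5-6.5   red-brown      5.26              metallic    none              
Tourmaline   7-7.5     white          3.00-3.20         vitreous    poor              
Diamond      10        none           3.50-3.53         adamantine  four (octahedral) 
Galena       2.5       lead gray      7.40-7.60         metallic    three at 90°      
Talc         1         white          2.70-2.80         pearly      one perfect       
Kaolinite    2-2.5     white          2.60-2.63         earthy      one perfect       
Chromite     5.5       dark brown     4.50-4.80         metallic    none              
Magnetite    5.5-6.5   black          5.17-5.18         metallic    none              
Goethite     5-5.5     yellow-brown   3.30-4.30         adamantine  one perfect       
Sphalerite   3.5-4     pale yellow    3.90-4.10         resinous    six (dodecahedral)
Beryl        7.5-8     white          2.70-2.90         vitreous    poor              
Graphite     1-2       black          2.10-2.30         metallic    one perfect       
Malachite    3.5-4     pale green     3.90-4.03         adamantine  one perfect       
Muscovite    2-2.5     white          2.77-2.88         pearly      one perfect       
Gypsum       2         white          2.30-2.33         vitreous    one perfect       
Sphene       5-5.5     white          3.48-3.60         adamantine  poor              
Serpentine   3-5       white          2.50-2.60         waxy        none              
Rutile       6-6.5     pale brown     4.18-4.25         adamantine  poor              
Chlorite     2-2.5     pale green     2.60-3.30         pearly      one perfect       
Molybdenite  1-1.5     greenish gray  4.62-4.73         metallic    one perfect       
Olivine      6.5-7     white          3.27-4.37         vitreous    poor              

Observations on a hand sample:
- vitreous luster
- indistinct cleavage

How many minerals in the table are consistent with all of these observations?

Vitreous luster — only Tourmaline, Beryl, Gypsum, Olivine remain.
Indistinct cleavage is inconsistent with Gypsum.
Consistent with every observation: Beryl, Olivine, Tourmaline.
That is 3 minerals.

3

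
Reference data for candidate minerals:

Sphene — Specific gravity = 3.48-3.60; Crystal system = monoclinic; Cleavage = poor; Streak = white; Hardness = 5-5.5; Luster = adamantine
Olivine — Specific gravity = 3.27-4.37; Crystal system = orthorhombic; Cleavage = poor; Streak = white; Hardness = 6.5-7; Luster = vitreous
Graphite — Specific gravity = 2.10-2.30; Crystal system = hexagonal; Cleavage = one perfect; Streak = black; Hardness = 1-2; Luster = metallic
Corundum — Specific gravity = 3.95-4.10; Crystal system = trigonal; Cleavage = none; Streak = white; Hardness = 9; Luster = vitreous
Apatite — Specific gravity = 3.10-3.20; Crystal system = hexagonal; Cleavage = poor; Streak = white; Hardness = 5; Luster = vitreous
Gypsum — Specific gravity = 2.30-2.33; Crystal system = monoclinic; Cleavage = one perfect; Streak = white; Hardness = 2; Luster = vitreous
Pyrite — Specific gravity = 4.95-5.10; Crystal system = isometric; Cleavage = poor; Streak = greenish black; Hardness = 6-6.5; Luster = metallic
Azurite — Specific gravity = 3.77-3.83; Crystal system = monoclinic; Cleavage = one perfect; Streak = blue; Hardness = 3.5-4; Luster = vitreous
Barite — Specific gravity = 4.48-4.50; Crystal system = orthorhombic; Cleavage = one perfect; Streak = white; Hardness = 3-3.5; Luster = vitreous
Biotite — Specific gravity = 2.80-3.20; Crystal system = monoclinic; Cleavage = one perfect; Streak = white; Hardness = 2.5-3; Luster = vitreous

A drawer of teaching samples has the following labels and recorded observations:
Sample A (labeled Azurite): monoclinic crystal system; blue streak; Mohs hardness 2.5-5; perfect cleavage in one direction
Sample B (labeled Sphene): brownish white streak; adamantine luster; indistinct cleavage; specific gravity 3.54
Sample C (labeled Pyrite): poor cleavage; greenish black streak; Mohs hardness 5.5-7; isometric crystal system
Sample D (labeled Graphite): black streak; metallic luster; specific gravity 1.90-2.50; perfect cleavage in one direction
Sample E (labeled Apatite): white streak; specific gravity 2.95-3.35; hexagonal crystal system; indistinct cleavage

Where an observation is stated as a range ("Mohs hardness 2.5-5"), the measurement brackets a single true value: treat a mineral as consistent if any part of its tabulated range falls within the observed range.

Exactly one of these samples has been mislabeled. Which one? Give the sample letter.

Sample A: all recorded properties match Azurite.
Sample B: brownish white streak is outside the reference for Sphene (white streak) — mislabeled.
Sample C: all recorded properties match Pyrite.
Sample D: all recorded properties match Graphite.
Sample E: all recorded properties match Apatite.
The mislabeled specimen is B.

B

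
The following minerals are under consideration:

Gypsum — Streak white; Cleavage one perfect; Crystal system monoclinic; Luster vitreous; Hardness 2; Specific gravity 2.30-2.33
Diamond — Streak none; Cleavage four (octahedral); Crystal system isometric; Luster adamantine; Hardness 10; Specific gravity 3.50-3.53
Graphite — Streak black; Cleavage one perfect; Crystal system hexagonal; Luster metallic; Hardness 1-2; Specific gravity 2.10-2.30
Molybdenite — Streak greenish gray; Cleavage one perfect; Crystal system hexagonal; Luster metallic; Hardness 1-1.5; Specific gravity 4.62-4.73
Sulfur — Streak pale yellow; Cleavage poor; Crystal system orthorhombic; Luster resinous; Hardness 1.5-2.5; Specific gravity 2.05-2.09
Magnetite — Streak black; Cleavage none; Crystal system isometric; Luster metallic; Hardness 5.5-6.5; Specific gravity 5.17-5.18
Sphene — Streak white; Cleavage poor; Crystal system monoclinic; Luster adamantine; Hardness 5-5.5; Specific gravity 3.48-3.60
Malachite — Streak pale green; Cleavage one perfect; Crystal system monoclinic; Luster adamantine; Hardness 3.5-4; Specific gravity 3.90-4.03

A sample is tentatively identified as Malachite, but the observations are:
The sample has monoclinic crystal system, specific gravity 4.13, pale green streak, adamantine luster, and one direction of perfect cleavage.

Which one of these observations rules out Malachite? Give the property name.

Monoclinic crystal system: Malachite has monoclinic system — agrees.
Specific gravity 4.13: Malachite has SG 3.90-4.03 — outside the reference range.
Pale green streak: Malachite has pale green streak — agrees.
Adamantine luster: Malachite has adamantine luster — agrees.
One direction of perfect cleavage: Malachite has cleavage one perfect — agrees.
Only the specific gravity is inconsistent.

specific gravity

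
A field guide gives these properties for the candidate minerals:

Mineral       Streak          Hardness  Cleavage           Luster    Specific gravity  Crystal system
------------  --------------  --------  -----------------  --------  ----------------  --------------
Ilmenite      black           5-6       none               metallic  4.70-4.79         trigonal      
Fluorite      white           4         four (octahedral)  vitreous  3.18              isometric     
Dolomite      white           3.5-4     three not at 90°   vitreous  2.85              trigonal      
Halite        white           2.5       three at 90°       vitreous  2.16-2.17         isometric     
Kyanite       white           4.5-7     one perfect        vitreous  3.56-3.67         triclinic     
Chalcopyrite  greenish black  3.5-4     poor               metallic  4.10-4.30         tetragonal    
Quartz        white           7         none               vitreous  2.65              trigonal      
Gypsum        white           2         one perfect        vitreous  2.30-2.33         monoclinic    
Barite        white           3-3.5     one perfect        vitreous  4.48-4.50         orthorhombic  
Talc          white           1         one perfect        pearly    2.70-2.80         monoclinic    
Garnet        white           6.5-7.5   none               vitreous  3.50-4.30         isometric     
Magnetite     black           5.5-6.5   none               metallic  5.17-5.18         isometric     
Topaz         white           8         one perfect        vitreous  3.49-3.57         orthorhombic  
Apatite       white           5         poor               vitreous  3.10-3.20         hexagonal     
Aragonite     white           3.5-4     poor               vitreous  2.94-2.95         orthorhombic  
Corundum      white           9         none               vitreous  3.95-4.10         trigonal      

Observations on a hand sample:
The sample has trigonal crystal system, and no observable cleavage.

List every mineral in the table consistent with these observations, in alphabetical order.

Trigonal crystal system — Ilmenite, Dolomite, Quartz, Corundum remain.
No observable cleavage excludes Dolomite.
The minerals that satisfy all observations are Corundum, Ilmenite, Quartz.

Corundum, Ilmenite, Quartz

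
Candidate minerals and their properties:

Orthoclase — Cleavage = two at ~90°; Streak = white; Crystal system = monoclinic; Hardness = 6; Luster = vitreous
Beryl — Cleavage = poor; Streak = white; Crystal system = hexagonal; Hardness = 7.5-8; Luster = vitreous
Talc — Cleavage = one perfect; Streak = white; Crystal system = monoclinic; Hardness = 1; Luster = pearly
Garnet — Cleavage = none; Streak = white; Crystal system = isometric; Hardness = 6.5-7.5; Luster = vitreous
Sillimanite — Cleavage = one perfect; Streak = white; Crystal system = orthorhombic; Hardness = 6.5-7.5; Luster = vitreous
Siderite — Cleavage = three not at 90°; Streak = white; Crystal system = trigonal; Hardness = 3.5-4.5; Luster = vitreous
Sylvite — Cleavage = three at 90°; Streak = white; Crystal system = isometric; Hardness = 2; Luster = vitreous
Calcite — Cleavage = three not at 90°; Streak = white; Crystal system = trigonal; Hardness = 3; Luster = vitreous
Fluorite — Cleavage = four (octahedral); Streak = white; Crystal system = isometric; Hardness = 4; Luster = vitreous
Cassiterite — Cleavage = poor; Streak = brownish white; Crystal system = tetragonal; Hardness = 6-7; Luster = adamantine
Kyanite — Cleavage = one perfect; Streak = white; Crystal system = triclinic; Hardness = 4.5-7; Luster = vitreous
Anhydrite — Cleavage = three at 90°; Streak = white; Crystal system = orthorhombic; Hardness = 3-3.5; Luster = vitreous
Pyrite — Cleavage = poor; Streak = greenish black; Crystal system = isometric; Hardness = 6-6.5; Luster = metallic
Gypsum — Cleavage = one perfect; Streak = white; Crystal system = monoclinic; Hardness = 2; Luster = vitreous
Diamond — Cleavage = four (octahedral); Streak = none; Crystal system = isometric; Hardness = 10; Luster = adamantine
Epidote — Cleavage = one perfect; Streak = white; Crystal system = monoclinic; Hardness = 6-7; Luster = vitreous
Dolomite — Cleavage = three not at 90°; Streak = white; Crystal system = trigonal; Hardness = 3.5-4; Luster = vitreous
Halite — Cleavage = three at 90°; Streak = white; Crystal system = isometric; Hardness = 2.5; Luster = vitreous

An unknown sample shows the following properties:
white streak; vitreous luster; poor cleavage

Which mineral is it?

White streak rules out Cassiterite, Pyrite, Diamond.
Vitreous luster is inconsistent with Talc.
Poor cleavage — narrows the field to Beryl.
The only mineral consistent with every observation is Beryl.

Beryl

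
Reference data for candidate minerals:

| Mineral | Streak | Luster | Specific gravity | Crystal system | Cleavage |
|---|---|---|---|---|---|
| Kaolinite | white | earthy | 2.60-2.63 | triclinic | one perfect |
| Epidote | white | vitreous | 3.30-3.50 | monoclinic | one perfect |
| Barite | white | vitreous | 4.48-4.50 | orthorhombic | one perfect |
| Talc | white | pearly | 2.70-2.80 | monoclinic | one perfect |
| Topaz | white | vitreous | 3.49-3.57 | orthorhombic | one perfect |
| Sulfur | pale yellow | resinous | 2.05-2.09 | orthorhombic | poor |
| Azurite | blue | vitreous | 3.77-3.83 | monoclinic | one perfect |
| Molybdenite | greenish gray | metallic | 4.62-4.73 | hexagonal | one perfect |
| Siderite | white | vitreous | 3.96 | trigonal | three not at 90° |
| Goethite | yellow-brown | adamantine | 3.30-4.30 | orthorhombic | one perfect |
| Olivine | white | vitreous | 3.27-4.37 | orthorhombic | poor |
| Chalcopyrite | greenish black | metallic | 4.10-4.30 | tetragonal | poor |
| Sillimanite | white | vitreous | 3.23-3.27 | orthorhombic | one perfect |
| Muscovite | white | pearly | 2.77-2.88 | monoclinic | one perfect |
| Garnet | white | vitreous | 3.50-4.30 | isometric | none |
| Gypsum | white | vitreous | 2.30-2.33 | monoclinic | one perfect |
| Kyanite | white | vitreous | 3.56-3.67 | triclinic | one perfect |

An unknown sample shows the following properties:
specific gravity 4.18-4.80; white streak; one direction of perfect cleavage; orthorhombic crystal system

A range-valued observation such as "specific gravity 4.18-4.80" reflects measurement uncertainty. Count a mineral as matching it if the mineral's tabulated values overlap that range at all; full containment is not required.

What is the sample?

Specific gravity 4.18-4.80 — Barite, Molybdenite, Goethite, Olivine, Chalcopyrite, Garnet remain.
White streak rules out Molybdenite, Goethite, Chalcopyrite.
One direction of perfect cleavage — Barite remains.
Orthorhombic crystal system — no further eliminations.
Only Barite satisfies all observations.

Barite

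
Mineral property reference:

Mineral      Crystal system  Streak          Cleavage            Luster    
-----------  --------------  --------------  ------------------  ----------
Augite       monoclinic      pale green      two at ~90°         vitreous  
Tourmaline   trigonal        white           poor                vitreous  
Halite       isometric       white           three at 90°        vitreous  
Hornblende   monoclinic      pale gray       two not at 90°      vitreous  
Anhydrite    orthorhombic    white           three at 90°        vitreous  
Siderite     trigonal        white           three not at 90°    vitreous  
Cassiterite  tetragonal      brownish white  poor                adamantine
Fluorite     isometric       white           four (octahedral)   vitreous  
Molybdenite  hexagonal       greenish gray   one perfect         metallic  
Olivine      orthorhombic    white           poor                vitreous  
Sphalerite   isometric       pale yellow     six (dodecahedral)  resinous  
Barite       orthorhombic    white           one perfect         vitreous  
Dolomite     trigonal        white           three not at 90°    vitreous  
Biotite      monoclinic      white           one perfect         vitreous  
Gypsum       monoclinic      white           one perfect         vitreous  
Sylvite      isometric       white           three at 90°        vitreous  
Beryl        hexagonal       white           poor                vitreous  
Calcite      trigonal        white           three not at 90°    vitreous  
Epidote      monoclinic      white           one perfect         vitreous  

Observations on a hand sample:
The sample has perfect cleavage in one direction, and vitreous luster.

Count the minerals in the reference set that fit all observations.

4

Perfect cleavage in one direction: narrows the field to Molybdenite, Barite, Biotite, Gypsum, Epidote.
Vitreous luster rules out Molybdenite.
Remaining candidates: Barite, Biotite, Epidote, Gypsum.
That is 4 minerals.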